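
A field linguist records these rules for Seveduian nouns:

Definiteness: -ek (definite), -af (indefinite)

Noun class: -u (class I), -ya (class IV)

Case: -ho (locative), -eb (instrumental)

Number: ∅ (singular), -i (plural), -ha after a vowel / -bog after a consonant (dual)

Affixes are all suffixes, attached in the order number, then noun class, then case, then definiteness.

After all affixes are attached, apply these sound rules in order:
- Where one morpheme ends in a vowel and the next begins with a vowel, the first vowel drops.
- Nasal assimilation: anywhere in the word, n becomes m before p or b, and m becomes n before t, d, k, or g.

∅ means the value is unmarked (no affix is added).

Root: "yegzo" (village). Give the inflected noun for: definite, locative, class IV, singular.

number = singular: zero marking, form stays yegzo.
Attach noun class class IV -ya → yegzoya.
Attach case locative -ho → yegzoyaho.
Attach definiteness definite -ek → yegzoyahoek.
Apply vowel deletion: yegzoyahoek → yegzoyahek.
Nasal assimilation: no change.

yegzoyahek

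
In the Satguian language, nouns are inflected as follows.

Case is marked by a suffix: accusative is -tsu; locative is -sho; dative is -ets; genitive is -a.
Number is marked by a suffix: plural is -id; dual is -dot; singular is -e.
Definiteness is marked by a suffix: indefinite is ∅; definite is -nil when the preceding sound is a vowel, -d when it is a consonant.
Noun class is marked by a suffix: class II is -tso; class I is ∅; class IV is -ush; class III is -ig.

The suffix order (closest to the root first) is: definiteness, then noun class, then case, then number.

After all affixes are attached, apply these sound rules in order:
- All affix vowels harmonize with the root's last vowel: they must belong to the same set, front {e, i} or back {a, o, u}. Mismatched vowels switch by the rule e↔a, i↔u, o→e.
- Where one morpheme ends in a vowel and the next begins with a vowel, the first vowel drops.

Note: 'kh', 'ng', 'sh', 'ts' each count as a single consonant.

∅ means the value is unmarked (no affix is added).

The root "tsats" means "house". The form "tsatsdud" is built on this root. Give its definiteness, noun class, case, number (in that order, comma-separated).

Segment: tsats-d-a-id.
definiteness: -nil/d → definite.
noun class: ∅ → class I.
case: -a → genitive.
number: -id → plural.

definite, class I, genitive, plural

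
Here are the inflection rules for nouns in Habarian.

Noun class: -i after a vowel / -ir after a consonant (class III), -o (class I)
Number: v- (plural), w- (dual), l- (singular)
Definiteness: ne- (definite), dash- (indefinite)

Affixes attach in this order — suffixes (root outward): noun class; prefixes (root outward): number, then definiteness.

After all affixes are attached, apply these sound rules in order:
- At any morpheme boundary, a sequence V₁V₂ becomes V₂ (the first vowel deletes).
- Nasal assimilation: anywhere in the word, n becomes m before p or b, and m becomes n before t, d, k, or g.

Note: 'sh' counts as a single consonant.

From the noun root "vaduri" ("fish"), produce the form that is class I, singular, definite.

Attach number singular l- → lvaduri.
Attach definiteness definite ne- → nelvaduri.
Attach noun class class I -o → nelvadurio.
Apply vowel deletion: nelvadurio → nelvaduro.
Nasal assimilation: no change.

nelvaduro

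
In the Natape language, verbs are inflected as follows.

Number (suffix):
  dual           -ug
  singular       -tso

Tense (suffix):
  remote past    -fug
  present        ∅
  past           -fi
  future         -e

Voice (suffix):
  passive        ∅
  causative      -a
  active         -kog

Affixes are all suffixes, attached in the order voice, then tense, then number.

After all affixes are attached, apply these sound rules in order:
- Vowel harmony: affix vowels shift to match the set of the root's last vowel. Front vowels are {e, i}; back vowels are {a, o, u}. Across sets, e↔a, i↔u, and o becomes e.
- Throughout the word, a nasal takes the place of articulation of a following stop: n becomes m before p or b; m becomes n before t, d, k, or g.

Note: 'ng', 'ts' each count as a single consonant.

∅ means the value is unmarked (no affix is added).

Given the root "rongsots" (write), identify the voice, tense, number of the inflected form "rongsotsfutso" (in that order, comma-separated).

passive, past, singular

Segment: rongsots-fi-tso.
voice: ∅ → passive.
tense: -fi → past.
number: -tso → singular.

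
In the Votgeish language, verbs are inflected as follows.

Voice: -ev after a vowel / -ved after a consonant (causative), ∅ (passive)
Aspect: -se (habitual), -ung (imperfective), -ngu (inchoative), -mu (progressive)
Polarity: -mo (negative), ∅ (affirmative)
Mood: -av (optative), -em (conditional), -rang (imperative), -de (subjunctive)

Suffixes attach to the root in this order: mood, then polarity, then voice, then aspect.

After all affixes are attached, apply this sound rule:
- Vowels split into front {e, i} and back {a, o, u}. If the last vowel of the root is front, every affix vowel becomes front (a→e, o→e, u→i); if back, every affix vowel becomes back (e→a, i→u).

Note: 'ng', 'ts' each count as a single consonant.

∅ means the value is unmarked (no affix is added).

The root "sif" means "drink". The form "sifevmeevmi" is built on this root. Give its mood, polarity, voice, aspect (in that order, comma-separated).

Segment: sif-av-mo-ev-mu.
mood: -av → optative.
polarity: -mo → negative.
voice: -ev/ved → causative.
aspect: -mu → progressive.

optative, negative, causative, progressive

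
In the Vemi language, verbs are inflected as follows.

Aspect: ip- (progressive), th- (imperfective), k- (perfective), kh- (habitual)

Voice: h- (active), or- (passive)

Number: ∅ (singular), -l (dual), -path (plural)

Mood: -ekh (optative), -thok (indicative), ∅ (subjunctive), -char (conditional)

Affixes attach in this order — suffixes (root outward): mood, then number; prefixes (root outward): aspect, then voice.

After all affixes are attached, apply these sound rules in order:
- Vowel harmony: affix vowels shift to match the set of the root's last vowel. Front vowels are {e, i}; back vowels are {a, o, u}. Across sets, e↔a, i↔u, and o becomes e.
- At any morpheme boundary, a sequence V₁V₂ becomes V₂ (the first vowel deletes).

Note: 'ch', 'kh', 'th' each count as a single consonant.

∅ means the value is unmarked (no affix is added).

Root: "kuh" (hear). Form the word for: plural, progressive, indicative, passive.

orupkuhthokpath

Attach mood indicative -thok → kuhthok.
Attach aspect progressive ip- → ipkuhthok.
Attach number plural -path → ipkuhthokpath.
Attach voice passive or- → oripkuhthokpath.
Apply vowel harmony: oripkuhthokpath → orupkuhthokpath.
Vowel deletion: no change.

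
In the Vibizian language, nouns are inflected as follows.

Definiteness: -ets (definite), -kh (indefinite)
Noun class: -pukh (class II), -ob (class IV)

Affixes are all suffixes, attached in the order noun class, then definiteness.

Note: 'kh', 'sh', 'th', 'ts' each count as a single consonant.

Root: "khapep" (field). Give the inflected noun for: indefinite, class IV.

Attach noun class class IV -ob → khapepob.
Attach definiteness indefinite -kh → khapepobkh.

khapepobkh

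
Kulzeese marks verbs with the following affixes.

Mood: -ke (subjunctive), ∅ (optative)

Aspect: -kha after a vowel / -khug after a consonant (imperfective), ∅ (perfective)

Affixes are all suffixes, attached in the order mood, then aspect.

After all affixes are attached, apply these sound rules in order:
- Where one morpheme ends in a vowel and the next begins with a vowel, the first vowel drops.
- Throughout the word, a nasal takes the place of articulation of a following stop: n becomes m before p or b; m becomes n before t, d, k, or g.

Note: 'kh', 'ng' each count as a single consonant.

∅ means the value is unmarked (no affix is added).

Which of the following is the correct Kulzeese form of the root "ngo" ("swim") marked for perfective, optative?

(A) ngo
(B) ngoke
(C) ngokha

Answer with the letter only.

A

mood = optative: zero marking, form stays ngo.
aspect = perfective: zero marking, form stays ngo.
Vowel deletion: no change.
Nasal assimilation: no change.
So the correct form is ngo, option (A).
(B) ngoke is wrong: it uses subjunctive instead of optative for mood.
(C) ngokha is wrong: it uses imperfective instead of perfective for aspect.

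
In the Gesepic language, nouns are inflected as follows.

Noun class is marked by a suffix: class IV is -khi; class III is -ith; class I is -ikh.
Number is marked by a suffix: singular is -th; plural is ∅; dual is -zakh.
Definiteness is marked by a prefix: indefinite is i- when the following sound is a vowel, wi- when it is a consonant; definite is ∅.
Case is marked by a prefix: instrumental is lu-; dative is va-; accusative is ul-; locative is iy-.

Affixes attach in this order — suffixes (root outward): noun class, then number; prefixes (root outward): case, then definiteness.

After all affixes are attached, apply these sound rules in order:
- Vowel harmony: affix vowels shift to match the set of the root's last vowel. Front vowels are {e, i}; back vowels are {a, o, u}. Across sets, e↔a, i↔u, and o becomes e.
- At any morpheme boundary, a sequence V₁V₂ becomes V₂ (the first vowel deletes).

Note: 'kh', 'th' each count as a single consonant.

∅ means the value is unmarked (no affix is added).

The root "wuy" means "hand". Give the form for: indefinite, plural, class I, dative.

Attach case dative va- → vawuy.
Attach definiteness indefinite wi- (before consonant 'v') → wivawuy.
Attach noun class class I -ikh → wivawuyikh.
number = plural: zero marking, form stays wivawuyikh.
Apply vowel harmony: wivawuyikh → wuvawuyukh.
Vowel deletion: no change.

wuvawuyukh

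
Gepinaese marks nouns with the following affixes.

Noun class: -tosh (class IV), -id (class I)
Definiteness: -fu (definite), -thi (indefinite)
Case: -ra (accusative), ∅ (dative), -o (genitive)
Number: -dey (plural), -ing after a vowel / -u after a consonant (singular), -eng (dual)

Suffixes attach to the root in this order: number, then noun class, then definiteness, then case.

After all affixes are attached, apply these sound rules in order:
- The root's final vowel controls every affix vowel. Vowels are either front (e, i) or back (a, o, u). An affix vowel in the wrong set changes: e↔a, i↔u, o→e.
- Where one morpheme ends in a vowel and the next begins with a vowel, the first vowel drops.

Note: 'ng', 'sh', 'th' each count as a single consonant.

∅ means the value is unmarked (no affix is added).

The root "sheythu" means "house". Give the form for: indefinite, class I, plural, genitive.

sheythudayudtho

Attach number plural -dey → sheythudey.
Attach noun class class I -id → sheythudeyid.
Attach definiteness indefinite -thi → sheythudeyidthi.
Attach case genitive -o → sheythudeyidthio.
Apply vowel harmony: sheythudeyidthio → sheythudayudthuo.
Apply vowel deletion: sheythudayudthuo → sheythudayudtho.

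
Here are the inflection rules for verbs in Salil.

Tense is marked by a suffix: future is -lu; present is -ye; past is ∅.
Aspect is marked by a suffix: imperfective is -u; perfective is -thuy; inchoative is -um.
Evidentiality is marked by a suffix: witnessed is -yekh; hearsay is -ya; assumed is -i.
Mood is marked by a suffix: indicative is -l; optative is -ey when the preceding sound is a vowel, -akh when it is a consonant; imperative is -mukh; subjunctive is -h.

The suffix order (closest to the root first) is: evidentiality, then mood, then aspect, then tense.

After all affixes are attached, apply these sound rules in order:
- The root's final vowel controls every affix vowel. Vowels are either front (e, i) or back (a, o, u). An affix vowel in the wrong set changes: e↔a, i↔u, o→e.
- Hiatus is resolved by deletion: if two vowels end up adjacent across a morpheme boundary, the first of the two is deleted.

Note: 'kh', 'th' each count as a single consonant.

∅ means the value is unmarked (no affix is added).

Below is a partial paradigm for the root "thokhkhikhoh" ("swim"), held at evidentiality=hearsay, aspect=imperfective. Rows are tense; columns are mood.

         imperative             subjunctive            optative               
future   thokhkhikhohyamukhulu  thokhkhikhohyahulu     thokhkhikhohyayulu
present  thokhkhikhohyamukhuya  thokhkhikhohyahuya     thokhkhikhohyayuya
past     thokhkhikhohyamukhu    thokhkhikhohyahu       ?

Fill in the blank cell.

Attach evidentiality hearsay -ya → thokhkhikhohya.
Attach mood optative -ey (after vowel 'a') → thokhkhikhohyaey.
Attach aspect imperfective -u → thokhkhikhohyaeyu.
tense = past: zero marking, form stays thokhkhikhohyaeyu.
Apply vowel harmony: thokhkhikhohyaeyu → thokhkhikhohyaayu.
Apply vowel deletion: thokhkhikhohyaayu → thokhkhikhohyayu.

thokhkhikhohyayu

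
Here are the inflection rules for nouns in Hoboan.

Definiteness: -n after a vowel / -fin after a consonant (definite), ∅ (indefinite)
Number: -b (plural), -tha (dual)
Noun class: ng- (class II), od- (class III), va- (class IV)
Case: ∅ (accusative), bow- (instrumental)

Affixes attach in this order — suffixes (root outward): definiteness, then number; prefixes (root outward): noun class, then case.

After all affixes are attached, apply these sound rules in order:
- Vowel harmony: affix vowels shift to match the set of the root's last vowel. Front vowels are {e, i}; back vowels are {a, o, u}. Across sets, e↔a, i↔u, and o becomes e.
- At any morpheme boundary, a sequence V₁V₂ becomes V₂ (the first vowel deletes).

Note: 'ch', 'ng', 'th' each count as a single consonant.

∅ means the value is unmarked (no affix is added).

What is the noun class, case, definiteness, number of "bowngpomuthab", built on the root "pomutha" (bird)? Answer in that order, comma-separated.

Segment: bow-ng-pomutha-b.
noun class: ng- → class II.
case: bow- → instrumental.
definiteness: ∅ → indefinite.
number: -b → plural.

class II, instrumental, indefinite, plural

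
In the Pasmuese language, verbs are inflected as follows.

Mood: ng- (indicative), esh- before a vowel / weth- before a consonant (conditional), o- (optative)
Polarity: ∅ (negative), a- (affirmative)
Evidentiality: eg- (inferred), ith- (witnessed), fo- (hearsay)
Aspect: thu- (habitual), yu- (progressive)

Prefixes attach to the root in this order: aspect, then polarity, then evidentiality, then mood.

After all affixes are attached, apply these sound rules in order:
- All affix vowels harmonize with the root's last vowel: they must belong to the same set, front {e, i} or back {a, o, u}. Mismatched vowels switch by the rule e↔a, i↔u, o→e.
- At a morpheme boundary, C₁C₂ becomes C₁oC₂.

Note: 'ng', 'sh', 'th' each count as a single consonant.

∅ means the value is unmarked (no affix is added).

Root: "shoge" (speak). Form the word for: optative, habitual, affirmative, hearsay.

Attach aspect habitual thu- → thushoge.
Attach polarity affirmative a- → athushoge.
Attach evidentiality hearsay fo- → foathushoge.
Attach mood optative o- → ofoathushoge.
Apply vowel harmony: ofoathushoge → efeethishoge.
Epenthesis: no change.

efeethishoge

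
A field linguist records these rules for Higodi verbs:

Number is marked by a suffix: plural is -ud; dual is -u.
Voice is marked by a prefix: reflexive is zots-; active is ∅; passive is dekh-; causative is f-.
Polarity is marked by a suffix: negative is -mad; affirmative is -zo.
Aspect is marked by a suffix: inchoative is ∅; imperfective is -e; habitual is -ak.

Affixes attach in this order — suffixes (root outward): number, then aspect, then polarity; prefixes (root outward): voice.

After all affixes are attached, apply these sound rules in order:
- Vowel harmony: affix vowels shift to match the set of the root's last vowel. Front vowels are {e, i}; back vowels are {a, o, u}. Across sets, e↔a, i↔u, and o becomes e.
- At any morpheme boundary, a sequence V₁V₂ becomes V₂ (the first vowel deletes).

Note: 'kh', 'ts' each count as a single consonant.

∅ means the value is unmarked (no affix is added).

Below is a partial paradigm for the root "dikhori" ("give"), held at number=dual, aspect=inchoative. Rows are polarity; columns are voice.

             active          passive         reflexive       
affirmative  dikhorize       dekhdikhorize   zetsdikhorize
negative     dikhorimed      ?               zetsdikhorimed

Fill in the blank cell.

Attach voice passive dekh- → dekhdikhori.
Attach number dual -u → dekhdikhoriu.
aspect = inchoative: zero marking, form stays dekhdikhoriu.
Attach polarity negative -mad → dekhdikhoriumad.
Apply vowel harmony: dekhdikhoriumad → dekhdikhoriimed.
Apply vowel deletion: dekhdikhoriimed → dekhdikhorimed.

dekhdikhorimed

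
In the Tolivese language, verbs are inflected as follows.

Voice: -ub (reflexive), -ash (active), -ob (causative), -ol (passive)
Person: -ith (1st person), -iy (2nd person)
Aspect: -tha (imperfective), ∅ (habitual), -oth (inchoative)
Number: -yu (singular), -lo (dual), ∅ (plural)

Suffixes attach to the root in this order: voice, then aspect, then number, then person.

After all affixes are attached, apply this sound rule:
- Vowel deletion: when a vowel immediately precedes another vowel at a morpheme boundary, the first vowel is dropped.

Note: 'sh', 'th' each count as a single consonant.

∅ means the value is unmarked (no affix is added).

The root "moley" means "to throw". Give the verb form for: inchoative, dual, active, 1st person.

moleyashothlith

Attach voice active -ash → moleyash.
Attach aspect inchoative -oth → moleyashoth.
Attach number dual -lo → moleyashothlo.
Attach person 1st person -ith → moleyashothloith.
Apply vowel deletion: moleyashothloith → moleyashothlith.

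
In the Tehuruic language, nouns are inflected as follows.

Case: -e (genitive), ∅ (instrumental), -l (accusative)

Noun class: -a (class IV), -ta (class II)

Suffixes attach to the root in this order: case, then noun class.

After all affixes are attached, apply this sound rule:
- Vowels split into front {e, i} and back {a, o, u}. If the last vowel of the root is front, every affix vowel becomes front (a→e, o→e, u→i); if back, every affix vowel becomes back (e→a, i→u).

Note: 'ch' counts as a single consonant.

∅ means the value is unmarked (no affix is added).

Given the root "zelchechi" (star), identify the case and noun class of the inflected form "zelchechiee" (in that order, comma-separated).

Segment: zelchechi-e-a.
case: -e → genitive.
noun class: -a → class IV.

genitive, class IV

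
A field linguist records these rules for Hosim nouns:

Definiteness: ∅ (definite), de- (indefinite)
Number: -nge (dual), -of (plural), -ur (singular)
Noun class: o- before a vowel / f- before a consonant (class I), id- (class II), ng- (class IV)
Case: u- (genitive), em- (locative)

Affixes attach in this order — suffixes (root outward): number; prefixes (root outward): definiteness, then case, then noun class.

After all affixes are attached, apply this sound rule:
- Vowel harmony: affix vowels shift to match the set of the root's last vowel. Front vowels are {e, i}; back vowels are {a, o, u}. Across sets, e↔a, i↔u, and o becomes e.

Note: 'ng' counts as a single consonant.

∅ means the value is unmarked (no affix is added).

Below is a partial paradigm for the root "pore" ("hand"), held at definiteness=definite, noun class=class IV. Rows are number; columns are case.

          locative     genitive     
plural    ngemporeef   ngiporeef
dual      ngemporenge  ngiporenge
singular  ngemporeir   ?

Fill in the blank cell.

ngiporeir

definiteness = definite: zero marking, form stays pore.
Attach case genitive u- → upore.
Attach noun class class IV ng- → ngupore.
Attach number singular -ur → nguporeur.
Apply vowel harmony: nguporeur → ngiporeir.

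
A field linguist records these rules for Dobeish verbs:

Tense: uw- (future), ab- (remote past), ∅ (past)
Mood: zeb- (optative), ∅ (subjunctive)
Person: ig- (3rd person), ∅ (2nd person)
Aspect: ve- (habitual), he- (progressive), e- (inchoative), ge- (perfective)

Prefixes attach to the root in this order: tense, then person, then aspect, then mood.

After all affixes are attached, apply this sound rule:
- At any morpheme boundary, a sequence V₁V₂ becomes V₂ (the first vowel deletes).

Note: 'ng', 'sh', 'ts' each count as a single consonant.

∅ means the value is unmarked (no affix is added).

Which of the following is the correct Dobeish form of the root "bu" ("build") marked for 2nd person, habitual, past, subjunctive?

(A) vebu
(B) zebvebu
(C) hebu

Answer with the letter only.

tense = past: zero marking, form stays bu.
person = 2nd person: zero marking, form stays bu.
Attach aspect habitual ve- → vebu.
mood = subjunctive: zero marking, form stays vebu.
Vowel deletion: no change.
So the correct form is vebu, option (A).
(C) hebu is wrong: it uses progressive instead of habitual for aspect.
(B) zebvebu is wrong: it uses optative instead of subjunctive for mood.

A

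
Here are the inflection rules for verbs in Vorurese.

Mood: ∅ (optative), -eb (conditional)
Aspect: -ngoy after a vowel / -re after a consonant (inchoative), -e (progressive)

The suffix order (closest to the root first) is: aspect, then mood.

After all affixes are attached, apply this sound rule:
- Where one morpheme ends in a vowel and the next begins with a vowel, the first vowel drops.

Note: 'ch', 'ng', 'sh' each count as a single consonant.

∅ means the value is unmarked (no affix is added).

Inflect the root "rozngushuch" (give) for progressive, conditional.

Attach aspect progressive -e → rozngushuche.
Attach mood conditional -eb → rozngushucheeb.
Apply vowel deletion: rozngushucheeb → rozngushucheb.

rozngushucheb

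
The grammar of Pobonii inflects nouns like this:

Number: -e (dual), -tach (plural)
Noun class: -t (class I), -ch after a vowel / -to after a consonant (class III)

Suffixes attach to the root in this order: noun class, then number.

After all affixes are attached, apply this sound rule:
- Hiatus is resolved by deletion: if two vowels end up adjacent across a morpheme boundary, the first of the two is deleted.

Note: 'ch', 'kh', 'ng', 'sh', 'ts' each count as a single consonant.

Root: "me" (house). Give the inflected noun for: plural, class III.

Attach noun class class III -ch (after vowel 'e') → mech.
Attach number plural -tach → mechtach.
Vowel deletion: no change.

mechtach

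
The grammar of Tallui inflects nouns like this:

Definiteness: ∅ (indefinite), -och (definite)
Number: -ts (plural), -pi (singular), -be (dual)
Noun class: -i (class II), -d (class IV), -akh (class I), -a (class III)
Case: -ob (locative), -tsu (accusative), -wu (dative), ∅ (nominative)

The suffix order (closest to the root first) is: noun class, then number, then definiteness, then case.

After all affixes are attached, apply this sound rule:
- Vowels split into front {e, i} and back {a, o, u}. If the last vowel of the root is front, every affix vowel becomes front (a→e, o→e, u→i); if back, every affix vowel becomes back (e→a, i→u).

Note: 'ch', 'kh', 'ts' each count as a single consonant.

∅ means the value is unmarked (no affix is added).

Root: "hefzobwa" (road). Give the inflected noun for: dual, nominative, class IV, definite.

Attach noun class class IV -d → hefzobwad.
Attach number dual -be → hefzobwadbe.
Attach definiteness definite -och → hefzobwadbeoch.
case = nominative: zero marking, form stays hefzobwadbeoch.
Apply vowel harmony: hefzobwadbeoch → hefzobwadbaoch.

hefzobwadbaoch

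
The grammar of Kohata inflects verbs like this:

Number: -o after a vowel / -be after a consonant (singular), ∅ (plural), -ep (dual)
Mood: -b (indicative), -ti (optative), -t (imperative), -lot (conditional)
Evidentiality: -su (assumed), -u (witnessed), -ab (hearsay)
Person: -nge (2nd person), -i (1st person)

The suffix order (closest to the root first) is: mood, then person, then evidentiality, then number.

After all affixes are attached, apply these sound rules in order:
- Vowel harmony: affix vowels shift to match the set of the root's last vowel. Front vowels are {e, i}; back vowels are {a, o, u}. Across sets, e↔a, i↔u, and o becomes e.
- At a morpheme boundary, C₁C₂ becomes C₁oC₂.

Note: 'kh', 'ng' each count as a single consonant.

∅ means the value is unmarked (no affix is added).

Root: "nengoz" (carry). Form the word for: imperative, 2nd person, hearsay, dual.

nengozotongaabap

Attach mood imperative -t → nengozt.
Attach person 2nd person -nge → nengoztnge.
Attach evidentiality hearsay -ab → nengoztngeab.
Attach number dual -ep → nengoztngeabep.
Apply vowel harmony: nengoztngeabep → nengoztngaabap.
Apply epenthesis: nengoztngaabap → nengozotongaabap.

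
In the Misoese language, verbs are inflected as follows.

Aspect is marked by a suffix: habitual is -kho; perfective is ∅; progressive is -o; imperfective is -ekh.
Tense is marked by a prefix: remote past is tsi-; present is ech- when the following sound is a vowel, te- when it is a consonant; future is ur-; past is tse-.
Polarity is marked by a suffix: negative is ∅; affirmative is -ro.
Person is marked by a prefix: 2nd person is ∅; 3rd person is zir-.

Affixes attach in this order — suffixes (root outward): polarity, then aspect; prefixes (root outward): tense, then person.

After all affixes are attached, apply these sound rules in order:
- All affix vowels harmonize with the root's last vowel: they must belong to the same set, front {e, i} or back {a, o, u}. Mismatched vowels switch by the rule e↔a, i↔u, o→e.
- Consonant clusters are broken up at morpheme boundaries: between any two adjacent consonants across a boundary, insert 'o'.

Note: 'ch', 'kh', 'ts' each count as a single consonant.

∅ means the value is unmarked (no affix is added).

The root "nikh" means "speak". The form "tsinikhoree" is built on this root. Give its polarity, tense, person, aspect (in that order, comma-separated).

affirmative, remote past, 2nd person, progressive

Segment: tsi-nikh-ro-o.
polarity: -ro → affirmative.
tense: tsi- → remote past.
person: ∅ → 2nd person.
aspect: -o → progressive.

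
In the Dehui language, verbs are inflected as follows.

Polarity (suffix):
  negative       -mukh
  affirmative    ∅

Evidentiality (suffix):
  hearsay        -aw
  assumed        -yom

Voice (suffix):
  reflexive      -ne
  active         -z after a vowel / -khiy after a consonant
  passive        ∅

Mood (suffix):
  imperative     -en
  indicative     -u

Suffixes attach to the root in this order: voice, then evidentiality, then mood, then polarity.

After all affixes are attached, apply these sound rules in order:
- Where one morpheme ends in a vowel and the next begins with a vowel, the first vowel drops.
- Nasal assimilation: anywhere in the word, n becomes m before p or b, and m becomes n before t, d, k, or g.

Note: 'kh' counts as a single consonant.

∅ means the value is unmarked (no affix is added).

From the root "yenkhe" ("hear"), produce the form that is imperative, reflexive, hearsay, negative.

yenkhenawenmukh

Attach voice reflexive -ne → yenkhene.
Attach evidentiality hearsay -aw → yenkheneaw.
Attach mood imperative -en → yenkheneawen.
Attach polarity negative -mukh → yenkheneawenmukh.
Apply vowel deletion: yenkheneawenmukh → yenkhenawenmukh.
Nasal assimilation: no change.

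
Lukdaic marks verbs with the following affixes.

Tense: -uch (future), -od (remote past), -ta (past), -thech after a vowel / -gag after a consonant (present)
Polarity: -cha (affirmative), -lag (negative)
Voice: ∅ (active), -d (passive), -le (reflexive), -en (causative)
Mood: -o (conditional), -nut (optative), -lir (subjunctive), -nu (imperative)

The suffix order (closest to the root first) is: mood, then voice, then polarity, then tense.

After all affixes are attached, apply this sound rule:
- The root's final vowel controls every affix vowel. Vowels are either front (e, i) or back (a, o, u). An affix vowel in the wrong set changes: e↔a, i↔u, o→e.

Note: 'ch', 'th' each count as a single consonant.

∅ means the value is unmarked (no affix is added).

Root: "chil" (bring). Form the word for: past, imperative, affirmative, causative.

chilnienchete

Attach mood imperative -nu → chilnu.
Attach voice causative -en → chilnuen.
Attach polarity affirmative -cha → chilnuencha.
Attach tense past -ta → chilnuenchata.
Apply vowel harmony: chilnuenchata → chilnienchete.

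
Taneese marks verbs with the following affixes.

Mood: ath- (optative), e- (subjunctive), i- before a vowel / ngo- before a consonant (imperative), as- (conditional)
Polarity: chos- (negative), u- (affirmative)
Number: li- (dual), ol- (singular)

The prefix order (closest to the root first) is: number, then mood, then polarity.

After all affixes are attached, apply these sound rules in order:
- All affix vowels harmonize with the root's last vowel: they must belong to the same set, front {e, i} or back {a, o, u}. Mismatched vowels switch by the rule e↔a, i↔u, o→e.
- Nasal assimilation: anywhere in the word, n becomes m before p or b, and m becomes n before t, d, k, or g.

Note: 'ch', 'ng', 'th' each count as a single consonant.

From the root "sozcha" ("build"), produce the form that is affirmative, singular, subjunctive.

uaolsozcha

Attach number singular ol- → olsozcha.
Attach mood subjunctive e- → eolsozcha.
Attach polarity affirmative u- → ueolsozcha.
Apply vowel harmony: ueolsozcha → uaolsozcha.
Nasal assimilation: no change.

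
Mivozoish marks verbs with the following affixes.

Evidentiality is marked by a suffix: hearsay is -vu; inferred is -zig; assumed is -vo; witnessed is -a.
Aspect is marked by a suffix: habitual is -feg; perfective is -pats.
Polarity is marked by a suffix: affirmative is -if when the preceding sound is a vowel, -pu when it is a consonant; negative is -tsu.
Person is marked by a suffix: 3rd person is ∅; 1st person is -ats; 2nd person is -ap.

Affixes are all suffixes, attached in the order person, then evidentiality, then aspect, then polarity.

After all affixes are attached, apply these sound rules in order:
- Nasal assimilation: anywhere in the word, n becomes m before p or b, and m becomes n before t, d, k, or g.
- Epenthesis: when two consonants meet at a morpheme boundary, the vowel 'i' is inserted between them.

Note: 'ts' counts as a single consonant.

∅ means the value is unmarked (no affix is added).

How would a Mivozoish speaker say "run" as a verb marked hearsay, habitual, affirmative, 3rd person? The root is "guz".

guzivufegipu

person = 3rd person: zero marking, form stays guz.
Attach evidentiality hearsay -vu → guzvu.
Attach aspect habitual -feg → guzvufeg.
Attach polarity affirmative -pu (after consonant 'g') → guzvufegpu.
Nasal assimilation: no change.
Apply epenthesis: guzvufegpu → guzivufegipu.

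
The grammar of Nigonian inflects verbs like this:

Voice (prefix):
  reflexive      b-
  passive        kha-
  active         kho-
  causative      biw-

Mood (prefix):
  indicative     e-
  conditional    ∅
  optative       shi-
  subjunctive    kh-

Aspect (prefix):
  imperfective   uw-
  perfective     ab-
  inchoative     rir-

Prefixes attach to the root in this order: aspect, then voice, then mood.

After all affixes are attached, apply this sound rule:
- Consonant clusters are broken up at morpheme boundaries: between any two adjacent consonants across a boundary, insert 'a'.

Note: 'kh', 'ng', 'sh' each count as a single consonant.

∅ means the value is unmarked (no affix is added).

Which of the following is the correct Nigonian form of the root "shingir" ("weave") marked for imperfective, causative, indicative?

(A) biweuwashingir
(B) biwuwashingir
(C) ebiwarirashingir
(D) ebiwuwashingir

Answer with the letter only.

Attach aspect imperfective uw- → uwshingir.
Attach voice causative biw- → biwuwshingir.
Attach mood indicative e- → ebiwuwshingir.
Apply epenthesis: ebiwuwshingir → ebiwuwashingir.
So the correct form is ebiwuwashingir, option (D).
(A) biweuwashingir is wrong: it has the affixes in the wrong order.
(B) biwuwashingir is wrong: it uses conditional instead of indicative for mood.
(C) ebiwarirashingir is wrong: it uses inchoative instead of imperfective for aspect.

D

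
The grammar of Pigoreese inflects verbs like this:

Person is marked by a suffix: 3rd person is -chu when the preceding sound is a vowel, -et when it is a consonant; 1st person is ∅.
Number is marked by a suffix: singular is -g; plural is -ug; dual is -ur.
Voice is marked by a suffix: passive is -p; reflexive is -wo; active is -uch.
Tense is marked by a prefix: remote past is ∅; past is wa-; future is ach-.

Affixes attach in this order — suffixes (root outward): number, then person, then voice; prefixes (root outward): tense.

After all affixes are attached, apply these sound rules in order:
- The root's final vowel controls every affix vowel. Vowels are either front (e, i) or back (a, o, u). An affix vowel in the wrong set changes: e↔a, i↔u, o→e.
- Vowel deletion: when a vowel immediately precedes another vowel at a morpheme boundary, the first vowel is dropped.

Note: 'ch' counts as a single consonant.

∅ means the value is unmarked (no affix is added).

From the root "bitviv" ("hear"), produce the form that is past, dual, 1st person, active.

Attach number dual -ur → bitvivur.
person = 1st person: zero marking, form stays bitvivur.
Attach voice active -uch → bitvivuruch.
Attach tense past wa- → wabitvivuruch.
Apply vowel harmony: wabitvivuruch → webitvivirich.
Vowel deletion: no change.

webitvivirich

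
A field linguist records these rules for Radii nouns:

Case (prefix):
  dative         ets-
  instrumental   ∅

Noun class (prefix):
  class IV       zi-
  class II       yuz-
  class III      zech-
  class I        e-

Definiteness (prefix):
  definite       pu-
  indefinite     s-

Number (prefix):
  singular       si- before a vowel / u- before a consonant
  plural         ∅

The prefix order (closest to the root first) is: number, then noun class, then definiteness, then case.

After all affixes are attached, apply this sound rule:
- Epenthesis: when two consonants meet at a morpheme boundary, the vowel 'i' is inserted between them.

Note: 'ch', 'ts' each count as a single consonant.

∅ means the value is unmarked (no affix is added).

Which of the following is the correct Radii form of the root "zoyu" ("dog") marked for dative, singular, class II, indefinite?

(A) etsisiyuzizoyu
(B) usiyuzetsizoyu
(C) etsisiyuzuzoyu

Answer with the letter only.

Attach number singular u- (before consonant 'z') → uzoyu.
Attach noun class class II yuz- → yuzuzoyu.
Attach definiteness indefinite s- → syuzuzoyu.
Attach case dative ets- → etssyuzuzoyu.
Apply epenthesis: etssyuzuzoyu → etsisiyuzuzoyu.
So the correct form is etsisiyuzuzoyu, option (C).
(B) usiyuzetsizoyu is wrong: it has the affixes in the wrong order.
(A) etsisiyuzizoyu is wrong: it uses plural instead of singular for number.

C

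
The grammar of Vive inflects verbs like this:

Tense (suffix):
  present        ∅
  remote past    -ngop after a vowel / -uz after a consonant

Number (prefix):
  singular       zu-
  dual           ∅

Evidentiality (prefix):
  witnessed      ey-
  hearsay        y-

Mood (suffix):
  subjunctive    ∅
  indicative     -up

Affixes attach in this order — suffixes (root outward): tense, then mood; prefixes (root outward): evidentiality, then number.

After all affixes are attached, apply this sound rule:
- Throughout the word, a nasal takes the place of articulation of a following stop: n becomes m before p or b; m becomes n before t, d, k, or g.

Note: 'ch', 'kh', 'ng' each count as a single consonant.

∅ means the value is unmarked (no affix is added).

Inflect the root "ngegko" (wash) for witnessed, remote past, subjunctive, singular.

zueyngegkongop

Attach evidentiality witnessed ey- → eyngegko.
Attach tense remote past -ngop (after vowel 'o') → eyngegkongop.
mood = subjunctive: zero marking, form stays eyngegkongop.
Attach number singular zu- → zueyngegkongop.
Nasal assimilation: no change.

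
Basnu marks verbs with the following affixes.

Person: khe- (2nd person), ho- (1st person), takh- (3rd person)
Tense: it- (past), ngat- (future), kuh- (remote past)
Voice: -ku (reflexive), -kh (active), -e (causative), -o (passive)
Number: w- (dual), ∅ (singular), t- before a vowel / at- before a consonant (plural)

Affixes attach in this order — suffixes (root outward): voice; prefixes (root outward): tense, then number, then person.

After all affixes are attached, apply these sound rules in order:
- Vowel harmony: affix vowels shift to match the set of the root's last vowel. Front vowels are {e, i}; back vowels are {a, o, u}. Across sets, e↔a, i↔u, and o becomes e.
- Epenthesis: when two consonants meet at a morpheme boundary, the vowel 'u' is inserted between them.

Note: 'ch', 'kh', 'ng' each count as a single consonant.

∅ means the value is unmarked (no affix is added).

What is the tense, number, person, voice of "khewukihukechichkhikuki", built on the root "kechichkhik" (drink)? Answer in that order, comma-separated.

remote past, dual, 2nd person, reflexive

Segment: khe-w-kuh-kechichkhik-ku.
tense: kuh- → remote past.
number: w- → dual.
person: khe- → 2nd person.
voice: -ku → reflexive.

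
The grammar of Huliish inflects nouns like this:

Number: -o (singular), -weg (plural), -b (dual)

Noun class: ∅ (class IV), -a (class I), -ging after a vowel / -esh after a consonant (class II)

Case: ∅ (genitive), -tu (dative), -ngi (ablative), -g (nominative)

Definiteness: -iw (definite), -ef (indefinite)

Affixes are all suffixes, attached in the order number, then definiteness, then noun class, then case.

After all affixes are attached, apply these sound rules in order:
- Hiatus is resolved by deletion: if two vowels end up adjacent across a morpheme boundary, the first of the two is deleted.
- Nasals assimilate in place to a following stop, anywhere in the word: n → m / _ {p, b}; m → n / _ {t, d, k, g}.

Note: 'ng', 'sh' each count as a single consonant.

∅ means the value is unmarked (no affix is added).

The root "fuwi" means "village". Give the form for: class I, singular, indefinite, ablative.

fuwefangi

Attach number singular -o → fuwio.
Attach definiteness indefinite -ef → fuwioef.
Attach noun class class I -a → fuwioefa.
Attach case ablative -ngi → fuwioefangi.
Apply vowel deletion: fuwioefangi → fuwefangi.
Nasal assimilation: no change.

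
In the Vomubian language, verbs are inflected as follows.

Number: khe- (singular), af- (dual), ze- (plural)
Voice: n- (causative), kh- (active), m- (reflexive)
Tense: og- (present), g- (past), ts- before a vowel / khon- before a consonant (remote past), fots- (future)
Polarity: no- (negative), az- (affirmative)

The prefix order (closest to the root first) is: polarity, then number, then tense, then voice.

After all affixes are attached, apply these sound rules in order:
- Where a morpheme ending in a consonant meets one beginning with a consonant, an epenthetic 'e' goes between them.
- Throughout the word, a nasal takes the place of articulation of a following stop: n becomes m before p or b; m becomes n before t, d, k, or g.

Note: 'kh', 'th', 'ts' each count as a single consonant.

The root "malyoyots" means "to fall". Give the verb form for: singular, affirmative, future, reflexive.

mefotsekheazemalyoyots

Attach polarity affirmative az- → azmalyoyots.
Attach number singular khe- → kheazmalyoyots.
Attach tense future fots- → fotskheazmalyoyots.
Attach voice reflexive m- → mfotskheazmalyoyots.
Apply epenthesis: mfotskheazmalyoyots → mefotsekheazemalyoyots.
Nasal assimilation: no change.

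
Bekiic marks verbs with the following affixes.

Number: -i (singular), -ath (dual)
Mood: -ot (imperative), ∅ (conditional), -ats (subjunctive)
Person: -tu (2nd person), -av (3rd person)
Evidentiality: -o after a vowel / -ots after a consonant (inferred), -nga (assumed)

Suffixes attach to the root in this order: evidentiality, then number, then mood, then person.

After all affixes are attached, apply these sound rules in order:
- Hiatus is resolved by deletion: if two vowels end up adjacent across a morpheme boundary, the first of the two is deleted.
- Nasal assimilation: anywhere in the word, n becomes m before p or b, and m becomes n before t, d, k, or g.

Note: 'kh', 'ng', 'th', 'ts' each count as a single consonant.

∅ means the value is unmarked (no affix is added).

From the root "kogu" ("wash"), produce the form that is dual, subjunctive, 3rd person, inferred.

kogathatsav

Attach evidentiality inferred -o (after vowel 'u') → koguo.
Attach number dual -ath → koguoath.
Attach mood subjunctive -ats → koguoathats.
Attach person 3rd person -av → koguoathatsav.
Apply vowel deletion: koguoathatsav → kogathatsav.
Nasal assimilation: no change.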